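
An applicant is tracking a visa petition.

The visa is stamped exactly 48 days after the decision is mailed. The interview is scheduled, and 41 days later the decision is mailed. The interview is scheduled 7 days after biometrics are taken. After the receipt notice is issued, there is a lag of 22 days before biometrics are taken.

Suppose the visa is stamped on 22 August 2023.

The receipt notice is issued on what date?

The visa is stamped: Aug 22, 2023.
The decision is mailed: Aug 22, 2023 − 48 days = Jul 5, 2023.
The interview is scheduled: Jul 5, 2023 − 41 days = May 25, 2023.
Biometrics are taken: May 25, 2023 − 7 days = May 18, 2023.
The receipt notice is issued: May 18, 2023 − 22 days = Apr 26, 2023.

26 April 2023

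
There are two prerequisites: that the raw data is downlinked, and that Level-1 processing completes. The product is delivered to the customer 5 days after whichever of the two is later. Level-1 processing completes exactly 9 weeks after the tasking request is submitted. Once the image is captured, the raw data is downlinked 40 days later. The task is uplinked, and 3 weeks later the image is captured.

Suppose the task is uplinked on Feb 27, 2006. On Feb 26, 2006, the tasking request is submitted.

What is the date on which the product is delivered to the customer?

May 5, 2006

The task is uplinked: Feb 27, 2006.
The image is captured: Feb 27, 2006 + 3 weeks = Mar 20, 2006.
The raw data is downlinked: Mar 20, 2006 + 40 days = Apr 29, 2006.
The tasking request is submitted: Feb 26, 2006.
Level-1 processing completes: Feb 26, 2006 + 9 weeks = Apr 30, 2006.
Both prerequisites met — the raw data is downlinked (Apr 29, 2006), Level-1 processing completes (Apr 30, 2006); the later is Apr 30, 2006.
The product is delivered to the customer: Apr 30, 2006 + 5 days = May 5, 2006.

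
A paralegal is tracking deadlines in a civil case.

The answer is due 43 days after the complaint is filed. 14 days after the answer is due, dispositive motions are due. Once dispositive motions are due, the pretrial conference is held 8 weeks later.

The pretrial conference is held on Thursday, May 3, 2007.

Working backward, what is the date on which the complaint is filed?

Wednesday, January 10, 2007

The pretrial conference is held: May 3, 2007.
Dispositive motions are due: May 3, 2007 − 8 weeks = Mar 8, 2007.
The answer is due: Mar 8, 2007 − 14 days = Feb 22, 2007.
The complaint is filed: Feb 22, 2007 − 43 days = Jan 10, 2007.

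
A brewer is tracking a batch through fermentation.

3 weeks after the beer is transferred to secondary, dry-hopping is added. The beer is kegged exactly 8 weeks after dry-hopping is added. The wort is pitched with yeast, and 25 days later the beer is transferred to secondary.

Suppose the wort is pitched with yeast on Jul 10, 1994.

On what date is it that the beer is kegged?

Oct 20, 1994

The wort is pitched with yeast: Jul 10, 1994.
The beer is transferred to secondary: Jul 10, 1994 + 25 days = Aug 4, 1994.
Dry-hopping is added: Aug 4, 1994 + 3 weeks = Aug 25, 1994.
The beer is kegged: Aug 25, 1994 + 8 weeks = Oct 20, 1994.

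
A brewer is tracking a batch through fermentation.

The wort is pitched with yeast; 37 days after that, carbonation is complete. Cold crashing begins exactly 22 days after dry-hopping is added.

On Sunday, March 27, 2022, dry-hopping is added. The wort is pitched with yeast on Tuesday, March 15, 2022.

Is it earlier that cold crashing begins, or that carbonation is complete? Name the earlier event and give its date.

Dry-hopping is added: Mar 27, 2022.
Cold crashing begins: Mar 27, 2022 + 22 days = Apr 18, 2022.
The wort is pitched with yeast: Mar 15, 2022.
Carbonation is complete: Mar 15, 2022 + 37 days = Apr 21, 2022.
Comparing: cold crashing begins on Apr 18, 2022 vs carbonation is complete on Apr 21, 2022. Earlier: cold crashing begins.

Cold crashing begins — Monday, April 18, 2022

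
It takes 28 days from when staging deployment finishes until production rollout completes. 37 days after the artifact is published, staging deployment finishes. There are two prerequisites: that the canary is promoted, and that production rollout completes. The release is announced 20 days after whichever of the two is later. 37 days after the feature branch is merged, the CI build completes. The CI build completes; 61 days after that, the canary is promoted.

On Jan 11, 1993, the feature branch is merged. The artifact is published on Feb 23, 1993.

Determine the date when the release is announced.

The feature branch is merged: Jan 11, 1993.
The CI build completes: Jan 11, 1993 + 37 days = Feb 17, 1993.
The canary is promoted: Feb 17, 1993 + 61 days = Apr 19, 1993.
The artifact is published: Feb 23, 1993.
Staging deployment finishes: Feb 23, 1993 + 37 days = Apr 1, 1993.
Production rollout completes: Apr 1, 1993 + 28 days = Apr 29, 1993.
Both prerequisites met — the canary is promoted (Apr 19, 1993), production rollout completes (Apr 29, 1993); the later is Apr 29, 1993.
The release is announced: Apr 29, 1993 + 20 days = May 19, 1993.

May 19, 1993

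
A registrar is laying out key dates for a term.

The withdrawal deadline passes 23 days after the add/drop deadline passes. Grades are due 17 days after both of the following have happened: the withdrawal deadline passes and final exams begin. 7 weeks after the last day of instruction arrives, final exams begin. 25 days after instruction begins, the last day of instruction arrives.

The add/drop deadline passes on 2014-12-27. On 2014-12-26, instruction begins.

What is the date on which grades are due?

The add/drop deadline passes: Dec 27, 2014.
The withdrawal deadline passes: Dec 27, 2014 + 23 days = Jan 19, 2015.
Instruction begins: Dec 26, 2014.
The last day of instruction arrives: Dec 26, 2014 + 25 days = Jan 20, 2015.
Final exams begin: Jan 20, 2015 + 7 weeks = Mar 10, 2015.
Both prerequisites met — the withdrawal deadline passes (Jan 19, 2015), final exams begin (Mar 10, 2015); the later is Mar 10, 2015.
Grades are due: Mar 10, 2015 + 17 days = Mar 27, 2015.

2015-03-27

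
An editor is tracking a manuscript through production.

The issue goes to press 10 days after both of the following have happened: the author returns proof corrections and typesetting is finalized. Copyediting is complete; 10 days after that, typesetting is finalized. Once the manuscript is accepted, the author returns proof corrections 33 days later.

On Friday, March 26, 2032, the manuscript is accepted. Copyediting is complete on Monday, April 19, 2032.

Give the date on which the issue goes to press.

Sunday, May 9, 2032

The manuscript is accepted: Mar 26, 2032.
The author returns proof corrections: Mar 26, 2032 + 33 days = Apr 28, 2032.
Copyediting is complete: Apr 19, 2032.
Typesetting is finalized: Apr 19, 2032 + 10 days = Apr 29, 2032.
Both prerequisites met — the author returns proof corrections (Apr 28, 2032), typesetting is finalized (Apr 29, 2032); the later is Apr 29, 2032.
The issue goes to press: Apr 29, 2032 + 10 days = May 9, 2032.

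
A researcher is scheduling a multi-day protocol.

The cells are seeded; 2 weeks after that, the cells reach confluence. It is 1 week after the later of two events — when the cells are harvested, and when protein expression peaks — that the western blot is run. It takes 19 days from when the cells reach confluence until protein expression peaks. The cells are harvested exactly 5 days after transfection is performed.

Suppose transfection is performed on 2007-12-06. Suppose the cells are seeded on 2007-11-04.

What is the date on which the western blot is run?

2007-12-18

Transfection is performed: Dec 6, 2007.
The cells are harvested: Dec 6, 2007 + 5 days = Dec 11, 2007.
The cells are seeded: Nov 4, 2007.
The cells reach confluence: Nov 4, 2007 + 2 weeks = Nov 18, 2007.
Protein expression peaks: Nov 18, 2007 + 19 days = Dec 7, 2007.
Both prerequisites met — the cells are harvested (Dec 11, 2007), protein expression peaks (Dec 7, 2007); the later is Dec 11, 2007.
The western blot is run: Dec 11, 2007 + 1 week = Dec 18, 2007.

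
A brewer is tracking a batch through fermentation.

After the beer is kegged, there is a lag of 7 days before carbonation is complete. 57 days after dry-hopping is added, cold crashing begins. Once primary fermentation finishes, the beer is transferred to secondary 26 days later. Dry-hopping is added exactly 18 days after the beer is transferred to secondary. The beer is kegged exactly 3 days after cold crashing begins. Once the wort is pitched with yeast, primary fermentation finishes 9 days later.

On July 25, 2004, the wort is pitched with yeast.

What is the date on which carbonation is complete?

November 22, 2004

The wort is pitched with yeast: Jul 25, 2004.
Primary fermentation finishes: Jul 25, 2004 + 9 days = Aug 3, 2004.
The beer is transferred to secondary: Aug 3, 2004 + 26 days = Aug 29, 2004.
Dry-hopping is added: Aug 29, 2004 + 18 days = Sep 16, 2004.
Cold crashing begins: Sep 16, 2004 + 57 days = Nov 12, 2004.
The beer is kegged: Nov 12, 2004 + 3 days = Nov 15, 2004.
Carbonation is complete: Nov 15, 2004 + 7 days = Nov 22, 2004.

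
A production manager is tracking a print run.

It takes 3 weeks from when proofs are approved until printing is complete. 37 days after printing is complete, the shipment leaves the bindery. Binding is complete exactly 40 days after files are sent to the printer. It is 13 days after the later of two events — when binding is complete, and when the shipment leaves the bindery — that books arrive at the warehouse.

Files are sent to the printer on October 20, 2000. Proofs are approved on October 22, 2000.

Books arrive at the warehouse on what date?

January 1, 2001

Files are sent to the printer: Oct 20, 2000.
Binding is complete: Oct 20, 2000 + 40 days = Nov 29, 2000.
Proofs are approved: Oct 22, 2000.
Printing is complete: Oct 22, 2000 + 3 weeks = Nov 12, 2000.
The shipment leaves the bindery: Nov 12, 2000 + 37 days = Dec 19, 2000.
Both prerequisites met — binding is complete (Nov 29, 2000), the shipment leaves the bindery (Dec 19, 2000); the later is Dec 19, 2000.
Books arrive at the warehouse: Dec 19, 2000 + 13 days = Jan 1, 2001.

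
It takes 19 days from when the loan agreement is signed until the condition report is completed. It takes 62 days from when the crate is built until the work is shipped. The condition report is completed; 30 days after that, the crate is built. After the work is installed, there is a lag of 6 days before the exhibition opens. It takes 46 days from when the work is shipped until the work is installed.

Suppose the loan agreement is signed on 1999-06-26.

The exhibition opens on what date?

1999-12-06

The loan agreement is signed: Jun 26, 1999.
The condition report is completed: Jun 26, 1999 + 19 days = Jul 15, 1999.
The crate is built: Jul 15, 1999 + 30 days = Aug 14, 1999.
The work is shipped: Aug 14, 1999 + 62 days = Oct 15, 1999.
The work is installed: Oct 15, 1999 + 46 days = Nov 30, 1999.
The exhibition opens: Nov 30, 1999 + 6 days = Dec 6, 1999.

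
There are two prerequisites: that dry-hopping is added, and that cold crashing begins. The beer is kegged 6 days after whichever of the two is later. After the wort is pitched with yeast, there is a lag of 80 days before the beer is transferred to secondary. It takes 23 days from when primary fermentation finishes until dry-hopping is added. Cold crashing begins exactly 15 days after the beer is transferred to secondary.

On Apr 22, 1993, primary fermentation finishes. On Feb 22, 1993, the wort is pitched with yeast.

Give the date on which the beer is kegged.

Primary fermentation finishes: Apr 22, 1993.
Dry-hopping is added: Apr 22, 1993 + 23 days = May 15, 1993.
The wort is pitched with yeast: Feb 22, 1993.
The beer is transferred to secondary: Feb 22, 1993 + 80 days = May 13, 1993.
Cold crashing begins: May 13, 1993 + 15 days = May 28, 1993.
Both prerequisites met — dry-hopping is added (May 15, 1993), cold crashing begins (May 28, 1993); the later is May 28, 1993.
The beer is kegged: May 28, 1993 + 6 days = Jun 3, 1993.

Jun 3, 1993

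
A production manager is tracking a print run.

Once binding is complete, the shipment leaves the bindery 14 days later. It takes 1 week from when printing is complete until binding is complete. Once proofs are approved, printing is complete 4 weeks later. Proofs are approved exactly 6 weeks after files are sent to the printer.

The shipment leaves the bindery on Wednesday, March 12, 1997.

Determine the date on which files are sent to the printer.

Wednesday, December 11, 1996

The shipment leaves the bindery: Mar 12, 1997.
Binding is complete: Mar 12, 1997 − 14 days = Feb 26, 1997.
Printing is complete: Feb 26, 1997 − 1 week = Feb 19, 1997.
Proofs are approved: Feb 19, 1997 − 4 weeks = Jan 22, 1997.
Files are sent to the printer: Jan 22, 1997 − 6 weeks = Dec 11, 1996.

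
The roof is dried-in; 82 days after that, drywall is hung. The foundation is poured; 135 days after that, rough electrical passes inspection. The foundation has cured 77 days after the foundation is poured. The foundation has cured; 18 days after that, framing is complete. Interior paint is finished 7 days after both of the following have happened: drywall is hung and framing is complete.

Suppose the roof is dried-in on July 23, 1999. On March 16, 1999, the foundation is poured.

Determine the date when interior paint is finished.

The roof is dried-in: Jul 23, 1999.
Drywall is hung: Jul 23, 1999 + 82 days = Oct 13, 1999.
The foundation is poured: Mar 16, 1999.
The foundation has cured: Mar 16, 1999 + 77 days = Jun 1, 1999.
Framing is complete: Jun 1, 1999 + 18 days = Jun 19, 1999.
Both prerequisites met — drywall is hung (Oct 13, 1999), framing is complete (Jun 19, 1999); the later is Oct 13, 1999.
Interior paint is finished: Oct 13, 1999 + 7 days = Oct 20, 1999.

October 20, 1999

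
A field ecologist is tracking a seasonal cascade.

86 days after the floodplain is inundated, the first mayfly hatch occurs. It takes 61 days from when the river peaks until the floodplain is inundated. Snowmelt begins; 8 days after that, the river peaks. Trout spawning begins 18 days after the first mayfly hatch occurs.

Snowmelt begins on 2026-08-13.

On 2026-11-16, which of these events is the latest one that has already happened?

Snowmelt begins: Aug 13, 2026.
The river peaks: Aug 13, 2026 + 8 days = Aug 21, 2026.
The floodplain is inundated: Aug 21, 2026 + 61 days = Oct 21, 2026.
The first mayfly hatch occurs: Oct 21, 2026 + 86 days = Jan 15, 2027.
Trout spawning begins: Jan 15, 2027 + 18 days = Feb 2, 2027.
Nov 16, 2026 falls between when the floodplain is inundated (Oct 21, 2026) and when the first mayfly hatch occurs (Jan 15, 2027).

The floodplain is inundated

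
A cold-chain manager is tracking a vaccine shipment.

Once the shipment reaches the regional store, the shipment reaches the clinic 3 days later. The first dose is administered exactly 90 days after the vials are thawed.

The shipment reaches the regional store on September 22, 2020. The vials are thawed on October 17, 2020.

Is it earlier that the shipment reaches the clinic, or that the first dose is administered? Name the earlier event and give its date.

The shipment reaches the regional store: Sep 22, 2020.
The shipment reaches the clinic: Sep 22, 2020 + 3 days = Sep 25, 2020.
The vials are thawed: Oct 17, 2020.
The first dose is administered: Oct 17, 2020 + 90 days = Jan 15, 2021.
Comparing: the shipment reaches the clinic on Sep 25, 2020 vs the first dose is administered on Jan 15, 2021. Earlier: the shipment reaches the clinic.

The shipment reaches the clinic — September 25, 2020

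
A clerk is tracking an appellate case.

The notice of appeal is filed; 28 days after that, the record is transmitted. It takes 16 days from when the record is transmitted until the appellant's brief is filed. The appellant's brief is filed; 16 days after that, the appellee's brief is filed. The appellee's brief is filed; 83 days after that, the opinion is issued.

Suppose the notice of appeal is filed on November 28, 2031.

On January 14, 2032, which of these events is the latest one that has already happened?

The appellant's brief is filed

The notice of appeal is filed: Nov 28, 2031.
The record is transmitted: Nov 28, 2031 + 28 days = Dec 26, 2031.
The appellant's brief is filed: Dec 26, 2031 + 16 days = Jan 11, 2032.
The appellee's brief is filed: Jan 11, 2032 + 16 days = Jan 27, 2032.
The opinion is issued: Jan 27, 2032 + 83 days = Apr 19, 2032.
Jan 14, 2032 falls between when the appellant's brief is filed (Jan 11, 2032) and when the appellee's brief is filed (Jan 27, 2032).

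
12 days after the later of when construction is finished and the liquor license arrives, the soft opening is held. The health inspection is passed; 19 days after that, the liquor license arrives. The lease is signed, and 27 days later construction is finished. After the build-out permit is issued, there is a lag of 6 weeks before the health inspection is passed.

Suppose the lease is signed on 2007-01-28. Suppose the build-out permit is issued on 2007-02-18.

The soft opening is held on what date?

The lease is signed: Jan 28, 2007.
Construction is finished: Jan 28, 2007 + 27 days = Feb 24, 2007.
The build-out permit is issued: Feb 18, 2007.
The health inspection is passed: Feb 18, 2007 + 6 weeks = Apr 1, 2007.
The liquor license arrives: Apr 1, 2007 + 19 days = Apr 20, 2007.
Both prerequisites met — construction is finished (Feb 24, 2007), the liquor license arrives (Apr 20, 2007); the later is Apr 20, 2007.
The soft opening is held: Apr 20, 2007 + 12 days = May 2, 2007.

2007-05-02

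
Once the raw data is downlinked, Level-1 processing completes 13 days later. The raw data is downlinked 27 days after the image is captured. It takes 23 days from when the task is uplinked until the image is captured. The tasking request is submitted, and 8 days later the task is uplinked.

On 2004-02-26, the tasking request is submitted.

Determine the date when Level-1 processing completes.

2004-05-07

The tasking request is submitted: Feb 26, 2004.
The task is uplinked: Feb 26, 2004 + 8 days = Mar 5, 2004.
The image is captured: Mar 5, 2004 + 23 days = Mar 28, 2004.
The raw data is downlinked: Mar 28, 2004 + 27 days = Apr 24, 2004.
Level-1 processing completes: Apr 24, 2004 + 13 days = May 7, 2004.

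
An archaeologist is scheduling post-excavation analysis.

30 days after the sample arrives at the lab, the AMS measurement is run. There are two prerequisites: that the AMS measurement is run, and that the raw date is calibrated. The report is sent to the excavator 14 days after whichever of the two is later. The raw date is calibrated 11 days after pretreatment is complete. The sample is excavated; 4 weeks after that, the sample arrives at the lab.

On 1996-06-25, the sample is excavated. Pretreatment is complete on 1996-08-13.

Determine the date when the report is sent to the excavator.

The sample is excavated: Jun 25, 1996.
The sample arrives at the lab: Jun 25, 1996 + 4 weeks = Jul 23, 1996.
The AMS measurement is run: Jul 23, 1996 + 30 days = Aug 22, 1996.
Pretreatment is complete: Aug 13, 1996.
The raw date is calibrated: Aug 13, 1996 + 11 days = Aug 24, 1996.
Both prerequisites met — the AMS measurement is run (Aug 22, 1996), the raw date is calibrated (Aug 24, 1996); the later is Aug 24, 1996.
The report is sent to the excavator: Aug 24, 1996 + 14 days = Sep 7, 1996.

1996-09-07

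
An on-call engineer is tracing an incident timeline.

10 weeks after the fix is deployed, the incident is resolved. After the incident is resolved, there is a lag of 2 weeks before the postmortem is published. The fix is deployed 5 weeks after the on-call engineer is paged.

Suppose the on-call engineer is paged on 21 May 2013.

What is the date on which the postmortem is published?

17 September 2013

The on-call engineer is paged: May 21, 2013.
The fix is deployed: May 21, 2013 + 5 weeks = Jun 25, 2013.
The incident is resolved: Jun 25, 2013 + 10 weeks = Sep 3, 2013.
The postmortem is published: Sep 3, 2013 + 2 weeks = Sep 17, 2013.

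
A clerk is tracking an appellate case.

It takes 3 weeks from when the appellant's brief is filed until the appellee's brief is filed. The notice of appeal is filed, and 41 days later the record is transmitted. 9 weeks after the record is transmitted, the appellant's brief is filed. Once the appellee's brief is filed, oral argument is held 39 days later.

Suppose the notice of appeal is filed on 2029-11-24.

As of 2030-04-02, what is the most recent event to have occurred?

The appellee's brief is filed

The notice of appeal is filed: Nov 24, 2029.
The record is transmitted: Nov 24, 2029 + 41 days = Jan 4, 2030.
The appellant's brief is filed: Jan 4, 2030 + 9 weeks = Mar 8, 2030.
The appellee's brief is filed: Mar 8, 2030 + 3 weeks = Mar 29, 2030.
Oral argument is held: Mar 29, 2030 + 39 days = May 7, 2030.
Apr 2, 2030 falls between when the appellee's brief is filed (Mar 29, 2030) and when oral argument is held (May 7, 2030).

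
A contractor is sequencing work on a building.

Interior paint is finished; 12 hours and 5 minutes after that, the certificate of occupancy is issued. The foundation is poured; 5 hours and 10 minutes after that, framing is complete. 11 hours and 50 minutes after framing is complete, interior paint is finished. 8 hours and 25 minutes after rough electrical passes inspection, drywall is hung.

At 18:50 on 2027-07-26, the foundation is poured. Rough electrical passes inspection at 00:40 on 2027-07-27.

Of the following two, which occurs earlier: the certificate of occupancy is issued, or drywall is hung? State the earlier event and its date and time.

The foundation is poured: 18:50 Jul 26, 2027.
Framing is complete: 18:50 Jul 26, 2027 + 5h10m = 00:00 Jul 27, 2027.
Interior paint is finished: 00:00 Jul 27, 2027 + 11h50m = 11:50 Jul 27, 2027.
The certificate of occupancy is issued: 11:50 Jul 27, 2027 + 12h05m = 23:55 Jul 27, 2027.
Rough electrical passes inspection: 00:40 Jul 27, 2027.
Drywall is hung: 00:40 Jul 27, 2027 + 8h25m = 09:05 Jul 27, 2027.
Comparing: the certificate of occupancy is issued at 23:55 Jul 27, 2027 vs drywall is hung at 09:05 Jul 27, 2027. Earlier: drywall is hung.

Drywall is hung — 09:05 on 2027-07-27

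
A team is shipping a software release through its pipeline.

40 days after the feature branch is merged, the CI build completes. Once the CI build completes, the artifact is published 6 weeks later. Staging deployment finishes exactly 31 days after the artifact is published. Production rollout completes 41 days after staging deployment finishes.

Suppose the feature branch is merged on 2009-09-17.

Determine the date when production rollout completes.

The feature branch is merged: Sep 17, 2009.
The CI build completes: Sep 17, 2009 + 40 days = Oct 27, 2009.
The artifact is published: Oct 27, 2009 + 6 weeks = Dec 8, 2009.
Staging deployment finishes: Dec 8, 2009 + 31 days = Jan 8, 2010.
Production rollout completes: Jan 8, 2010 + 41 days = Feb 18, 2010.

2010-02-18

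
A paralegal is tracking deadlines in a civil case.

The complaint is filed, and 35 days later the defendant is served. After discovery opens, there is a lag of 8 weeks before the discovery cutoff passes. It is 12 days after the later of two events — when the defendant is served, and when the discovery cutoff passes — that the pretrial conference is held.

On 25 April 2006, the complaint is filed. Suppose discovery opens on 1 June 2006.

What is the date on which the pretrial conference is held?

8 August 2006

The complaint is filed: Apr 25, 2006.
The defendant is served: Apr 25, 2006 + 35 days = May 30, 2006.
Discovery opens: Jun 1, 2006.
The discovery cutoff passes: Jun 1, 2006 + 8 weeks = Jul 27, 2006.
Both prerequisites met — the defendant is served (May 30, 2006), the discovery cutoff passes (Jul 27, 2006); the later is Jul 27, 2006.
The pretrial conference is held: Jul 27, 2006 + 12 days = Aug 8, 2006.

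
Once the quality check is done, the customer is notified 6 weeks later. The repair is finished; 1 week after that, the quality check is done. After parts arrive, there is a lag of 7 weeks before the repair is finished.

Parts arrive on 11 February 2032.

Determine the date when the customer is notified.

Parts arrive: Feb 11, 2032.
The repair is finished: Feb 11, 2032 + 7 weeks = Mar 31, 2032.
The quality check is done: Mar 31, 2032 + 1 week = Apr 7, 2032.
The customer is notified: Apr 7, 2032 + 6 weeks = May 19, 2032.

19 May 2032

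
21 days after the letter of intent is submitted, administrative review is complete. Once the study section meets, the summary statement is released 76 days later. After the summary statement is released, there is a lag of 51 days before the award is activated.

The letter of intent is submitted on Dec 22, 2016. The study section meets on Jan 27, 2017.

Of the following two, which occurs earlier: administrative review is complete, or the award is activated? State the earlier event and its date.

Administrative review is complete — Jan 12, 2017

The letter of intent is submitted: Dec 22, 2016.
Administrative review is complete: Dec 22, 2016 + 21 days = Jan 12, 2017.
The study section meets: Jan 27, 2017.
The summary statement is released: Jan 27, 2017 + 76 days = Apr 13, 2017.
The award is activated: Apr 13, 2017 + 51 days = Jun 3, 2017.
Comparing: administrative review is complete on Jan 12, 2017 vs the award is activated on Jun 3, 2017. Earlier: administrative review is complete.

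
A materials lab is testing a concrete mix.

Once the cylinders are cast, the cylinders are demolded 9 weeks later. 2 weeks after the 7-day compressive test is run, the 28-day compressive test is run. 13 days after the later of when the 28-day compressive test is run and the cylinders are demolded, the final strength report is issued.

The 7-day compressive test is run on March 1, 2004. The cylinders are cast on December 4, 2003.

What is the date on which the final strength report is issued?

The 7-day compressive test is run: Mar 1, 2004.
The 28-day compressive test is run: Mar 1, 2004 + 2 weeks = Mar 15, 2004.
The cylinders are cast: Dec 4, 2003.
The cylinders are demolded: Dec 4, 2003 + 9 weeks = Feb 5, 2004.
Both prerequisites met — the 28-day compressive test is run (Mar 15, 2004), the cylinders are demolded (Feb 5, 2004); the later is Mar 15, 2004.
The final strength report is issued: Mar 15, 2004 + 13 days = Mar 28, 2004.

March 28, 2004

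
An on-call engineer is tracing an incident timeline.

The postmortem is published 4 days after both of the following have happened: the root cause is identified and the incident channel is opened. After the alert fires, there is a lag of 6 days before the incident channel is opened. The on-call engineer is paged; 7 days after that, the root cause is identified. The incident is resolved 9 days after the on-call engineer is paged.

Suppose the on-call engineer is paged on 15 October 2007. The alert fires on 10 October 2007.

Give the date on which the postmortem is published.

26 October 2007

The on-call engineer is paged: Oct 15, 2007.
The root cause is identified: Oct 15, 2007 + 7 days = Oct 22, 2007.
The alert fires: Oct 10, 2007.
The incident channel is opened: Oct 10, 2007 + 6 days = Oct 16, 2007.
Both prerequisites met — the root cause is identified (Oct 22, 2007), the incident channel is opened (Oct 16, 2007); the later is Oct 22, 2007.
The postmortem is published: Oct 22, 2007 + 4 days = Oct 26, 2007.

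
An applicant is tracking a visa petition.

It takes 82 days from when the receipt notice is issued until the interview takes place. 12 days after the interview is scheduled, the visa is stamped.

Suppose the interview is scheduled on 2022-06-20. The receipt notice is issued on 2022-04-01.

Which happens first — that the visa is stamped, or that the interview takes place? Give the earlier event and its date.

The interview is scheduled: Jun 20, 2022.
The visa is stamped: Jun 20, 2022 + 12 days = Jul 2, 2022.
The receipt notice is issued: Apr 1, 2022.
The interview takes place: Apr 1, 2022 + 82 days = Jun 22, 2022.
Comparing: the visa is stamped on Jul 2, 2022 vs the interview takes place on Jun 22, 2022. Earlier: the interview takes place.

The interview takes place — 2022-06-22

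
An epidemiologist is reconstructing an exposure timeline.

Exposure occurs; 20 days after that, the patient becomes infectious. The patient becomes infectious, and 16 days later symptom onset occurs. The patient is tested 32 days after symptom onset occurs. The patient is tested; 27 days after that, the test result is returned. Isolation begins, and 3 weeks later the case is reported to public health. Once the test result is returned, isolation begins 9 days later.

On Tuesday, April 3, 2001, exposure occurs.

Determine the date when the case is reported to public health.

Monday, August 6, 2001

Exposure occurs: Apr 3, 2001.
The patient becomes infectious: Apr 3, 2001 + 20 days = Apr 23, 2001.
Symptom onset occurs: Apr 23, 2001 + 16 days = May 9, 2001.
The patient is tested: May 9, 2001 + 32 days = Jun 10, 2001.
The test result is returned: Jun 10, 2001 + 27 days = Jul 7, 2001.
Isolation begins: Jul 7, 2001 + 9 days = Jul 16, 2001.
The case is reported to public health: Jul 16, 2001 + 3 weeks = Aug 6, 2001.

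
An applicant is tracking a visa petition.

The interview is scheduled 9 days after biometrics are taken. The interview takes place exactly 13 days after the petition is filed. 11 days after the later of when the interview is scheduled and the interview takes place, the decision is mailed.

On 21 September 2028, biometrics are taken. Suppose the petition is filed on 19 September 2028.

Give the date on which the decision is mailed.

Biometrics are taken: Sep 21, 2028.
The interview is scheduled: Sep 21, 2028 + 9 days = Sep 30, 2028.
The petition is filed: Sep 19, 2028.
The interview takes place: Sep 19, 2028 + 13 days = Oct 2, 2028.
Both prerequisites met — the interview is scheduled (Sep 30, 2028), the interview takes place (Oct 2, 2028); the later is Oct 2, 2028.
The decision is mailed: Oct 2, 2028 + 11 days = Oct 13, 2028.

13 October 2028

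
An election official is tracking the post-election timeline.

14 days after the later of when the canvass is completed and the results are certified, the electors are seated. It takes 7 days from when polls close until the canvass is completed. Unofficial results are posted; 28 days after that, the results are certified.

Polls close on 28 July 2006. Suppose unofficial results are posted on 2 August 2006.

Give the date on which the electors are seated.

Polls close: Jul 28, 2006.
The canvass is completed: Jul 28, 2006 + 7 days = Aug 4, 2006.
Unofficial results are posted: Aug 2, 2006.
The results are certified: Aug 2, 2006 + 28 days = Aug 30, 2006.
Both prerequisites met — the canvass is completed (Aug 4, 2006), the results are certified (Aug 30, 2006); the later is Aug 30, 2006.
The electors are seated: Aug 30, 2006 + 14 days = Sep 13, 2006.

13 September 2006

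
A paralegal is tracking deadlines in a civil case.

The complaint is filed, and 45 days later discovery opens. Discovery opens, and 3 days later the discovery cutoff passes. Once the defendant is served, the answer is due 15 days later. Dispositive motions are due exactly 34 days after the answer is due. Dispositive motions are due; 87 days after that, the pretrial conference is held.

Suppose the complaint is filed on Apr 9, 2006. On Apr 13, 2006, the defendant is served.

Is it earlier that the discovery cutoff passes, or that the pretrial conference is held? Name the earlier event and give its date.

The complaint is filed: Apr 9, 2006.
Discovery opens: Apr 9, 2006 + 45 days = May 24, 2006.
The discovery cutoff passes: May 24, 2006 + 3 days = May 27, 2006.
The defendant is served: Apr 13, 2006.
The answer is due: Apr 13, 2006 + 15 days = Apr 28, 2006.
Dispositive motions are due: Apr 28, 2006 + 34 days = Jun 1, 2006.
The pretrial conference is held: Jun 1, 2006 + 87 days = Aug 27, 2006.
Comparing: the discovery cutoff passes on May 27, 2006 vs the pretrial conference is held on Aug 27, 2006. Earlier: the discovery cutoff passes.

The discovery cutoff passes — May 27, 2006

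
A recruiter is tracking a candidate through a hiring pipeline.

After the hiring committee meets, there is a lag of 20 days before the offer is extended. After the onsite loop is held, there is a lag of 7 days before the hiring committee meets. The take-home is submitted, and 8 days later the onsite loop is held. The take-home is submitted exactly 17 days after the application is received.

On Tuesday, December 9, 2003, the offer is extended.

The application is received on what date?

The offer is extended: Dec 9, 2003.
The hiring committee meets: Dec 9, 2003 − 20 days = Nov 19, 2003.
The onsite loop is held: Nov 19, 2003 − 7 days = Nov 12, 2003.
The take-home is submitted: Nov 12, 2003 − 8 days = Nov 4, 2003.
The application is received: Nov 4, 2003 − 17 days = Oct 18, 2003.

Saturday, October 18, 2003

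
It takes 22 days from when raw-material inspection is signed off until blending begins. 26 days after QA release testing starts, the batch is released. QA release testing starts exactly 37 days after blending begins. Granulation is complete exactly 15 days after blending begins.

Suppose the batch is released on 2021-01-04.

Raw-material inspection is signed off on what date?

2020-10-11

The batch is released: Jan 4, 2021.
QA release testing starts: Jan 4, 2021 − 26 days = Dec 9, 2020.
Blending begins: Dec 9, 2020 − 37 days = Nov 2, 2020.
Raw-material inspection is signed off: Nov 2, 2020 − 22 days = Oct 11, 2020.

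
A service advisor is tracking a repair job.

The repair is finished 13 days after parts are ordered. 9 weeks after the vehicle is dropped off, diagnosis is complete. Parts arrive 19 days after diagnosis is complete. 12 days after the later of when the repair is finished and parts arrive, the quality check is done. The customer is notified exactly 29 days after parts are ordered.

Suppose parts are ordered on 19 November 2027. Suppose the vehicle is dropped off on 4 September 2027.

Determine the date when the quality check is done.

Parts are ordered: Nov 19, 2027.
The repair is finished: Nov 19, 2027 + 13 days = Dec 2, 2027.
The vehicle is dropped off: Sep 4, 2027.
Diagnosis is complete: Sep 4, 2027 + 9 weeks = Nov 6, 2027.
Parts arrive: Nov 6, 2027 + 19 days = Nov 25, 2027.
Both prerequisites met — the repair is finished (Dec 2, 2027), parts arrive (Nov 25, 2027); the later is Dec 2, 2027.
The quality check is done: Dec 2, 2027 + 12 days = Dec 14, 2027.

14 December 2027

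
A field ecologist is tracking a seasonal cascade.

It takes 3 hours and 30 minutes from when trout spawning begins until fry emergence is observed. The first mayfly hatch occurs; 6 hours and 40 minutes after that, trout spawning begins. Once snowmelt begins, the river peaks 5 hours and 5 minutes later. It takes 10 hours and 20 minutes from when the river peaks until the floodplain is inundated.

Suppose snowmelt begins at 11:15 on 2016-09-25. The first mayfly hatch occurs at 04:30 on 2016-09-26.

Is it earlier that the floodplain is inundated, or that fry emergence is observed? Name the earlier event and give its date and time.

The floodplain is inundated — 02:40 on 2016-09-26

Snowmelt begins: 11:15 Sep 25, 2016.
The river peaks: 11:15 Sep 25, 2016 + 5h05m = 16:20 Sep 25, 2016.
The floodplain is inundated: 16:20 Sep 25, 2016 + 10h20m = 02:40 Sep 26, 2016.
The first mayfly hatch occurs: 04:30 Sep 26, 2016.
Trout spawning begins: 04:30 Sep 26, 2016 + 6h40m = 11:10 Sep 26, 2016.
Fry emergence is observed: 11:10 Sep 26, 2016 + 3h30m = 14:40 Sep 26, 2016.
Comparing: the floodplain is inundated at 02:40 Sep 26, 2016 vs fry emergence is observed at 14:40 Sep 26, 2016. Earlier: the floodplain is inundated.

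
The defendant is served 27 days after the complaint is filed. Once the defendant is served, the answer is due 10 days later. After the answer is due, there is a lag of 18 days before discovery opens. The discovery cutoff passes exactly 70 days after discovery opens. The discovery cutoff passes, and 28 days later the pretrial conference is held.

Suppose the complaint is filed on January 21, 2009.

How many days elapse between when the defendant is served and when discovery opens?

Causal path: the defendant is served → the answer is due → discovery opens.
Total delay along the path: 10 + 18 = 28 days.

28 days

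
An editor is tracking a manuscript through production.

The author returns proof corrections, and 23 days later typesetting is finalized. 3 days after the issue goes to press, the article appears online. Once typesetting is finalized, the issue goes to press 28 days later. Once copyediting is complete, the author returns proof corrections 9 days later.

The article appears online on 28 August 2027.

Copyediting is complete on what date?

26 June 2027

The article appears online: Aug 28, 2027.
The issue goes to press: Aug 28, 2027 − 3 days = Aug 25, 2027.
Typesetting is finalized: Aug 25, 2027 − 28 days = Jul 28, 2027.
The author returns proof corrections: Jul 28, 2027 − 23 days = Jul 5, 2027.
Copyediting is complete: Jul 5, 2027 − 9 days = Jun 26, 2027.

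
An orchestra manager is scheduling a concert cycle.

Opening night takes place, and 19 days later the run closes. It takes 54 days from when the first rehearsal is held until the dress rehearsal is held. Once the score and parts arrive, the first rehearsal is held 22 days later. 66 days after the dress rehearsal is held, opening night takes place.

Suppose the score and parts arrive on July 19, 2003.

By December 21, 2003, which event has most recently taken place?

Opening night takes place

The score and parts arrive: Jul 19, 2003.
The first rehearsal is held: Jul 19, 2003 + 22 days = Aug 10, 2003.
The dress rehearsal is held: Aug 10, 2003 + 54 days = Oct 3, 2003.
Opening night takes place: Oct 3, 2003 + 66 days = Dec 8, 2003.
The run closes: Dec 8, 2003 + 19 days = Dec 27, 2003.
Dec 21, 2003 falls between when opening night takes place (Dec 8, 2003) and when the run closes (Dec 27, 2003).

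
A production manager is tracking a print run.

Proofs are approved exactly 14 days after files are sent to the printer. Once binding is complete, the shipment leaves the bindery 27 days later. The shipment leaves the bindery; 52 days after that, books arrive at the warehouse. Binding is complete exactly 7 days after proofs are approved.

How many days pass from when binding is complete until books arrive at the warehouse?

Causal path: binding is complete → the shipment leaves the bindery → books arrive at the warehouse.
Total delay along the path: 27 + 52 = 79 days.

79 days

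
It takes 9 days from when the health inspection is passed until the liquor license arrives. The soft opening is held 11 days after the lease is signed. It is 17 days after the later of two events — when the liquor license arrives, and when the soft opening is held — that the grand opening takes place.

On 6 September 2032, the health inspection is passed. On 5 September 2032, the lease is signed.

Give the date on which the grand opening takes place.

The health inspection is passed: Sep 6, 2032.
The liquor license arrives: Sep 6, 2032 + 9 days = Sep 15, 2032.
The lease is signed: Sep 5, 2032.
The soft opening is held: Sep 5, 2032 + 11 days = Sep 16, 2032.
Both prerequisites met — the liquor license arrives (Sep 15, 2032), the soft opening is held (Sep 16, 2032); the later is Sep 16, 2032.
The grand opening takes place: Sep 16, 2032 + 17 days = Oct 3, 2032.

3 October 2032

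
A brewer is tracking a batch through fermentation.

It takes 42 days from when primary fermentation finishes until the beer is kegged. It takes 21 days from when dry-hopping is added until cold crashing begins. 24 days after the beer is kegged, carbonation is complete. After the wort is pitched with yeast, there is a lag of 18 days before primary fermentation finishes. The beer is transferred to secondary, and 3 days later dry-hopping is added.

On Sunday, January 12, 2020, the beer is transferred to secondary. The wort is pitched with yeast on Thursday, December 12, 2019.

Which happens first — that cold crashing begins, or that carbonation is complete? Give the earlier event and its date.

The beer is transferred to secondary: Jan 12, 2020.
Dry-hopping is added: Jan 12, 2020 + 3 days = Jan 15, 2020.
Cold crashing begins: Jan 15, 2020 + 21 days = Feb 5, 2020.
The wort is pitched with yeast: Dec 12, 2019.
Primary fermentation finishes: Dec 12, 2019 + 18 days = Dec 30, 2019.
The beer is kegged: Dec 30, 2019 + 42 days = Feb 10, 2020.
Carbonation is complete: Feb 10, 2020 + 24 days = Mar 5, 2020.
Comparing: cold crashing begins on Feb 5, 2020 vs carbonation is complete on Mar 5, 2020. Earlier: cold crashing begins.

Cold crashing begins — Wednesday, February 5, 2020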